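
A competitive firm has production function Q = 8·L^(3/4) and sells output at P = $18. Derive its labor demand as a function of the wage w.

MP_L = (3/4)·8·L^(-1/4) = 6·L^(-1/4).
Setting P·MP_L = w: 108·L^(-1/4) = w.
Solving for L: L^(-1/4) = w/108, so L = (108/w)^(4).

L(w) = (108/w)^(4)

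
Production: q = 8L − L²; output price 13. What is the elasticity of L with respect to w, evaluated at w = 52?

ε = -1

From P·MP_L = w with MP_L = 8 − 2L, labor demand is L(w) = (8 − w/13)/2.
dL/dw = −1/(26) = -1/26.
At w = 52, L = 2, so ε = (dL/dw)·(w/L) = (-1/26)·(52/2) = -1.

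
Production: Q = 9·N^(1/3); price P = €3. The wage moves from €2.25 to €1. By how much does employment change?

ΔN = 19

From P·MP_N = w with MP_N = 3·N^(-2/3), the labor demand is N(w) = (9/w)^(3/2).
At w = 2.25: N = 8. At w = 1: N = 27.
ΔN = 27 − 8 = 19.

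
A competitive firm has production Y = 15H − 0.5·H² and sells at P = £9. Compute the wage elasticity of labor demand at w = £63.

From P·MP_H = w with MP_H = 15 − H, labor demand is H(w) = 15 − w/9.
dH/dw = −1/(9) = -1/9.
At w = 63, H = 8, so ε = (dH/dw)·(w/H) = (-1/9)·(63/8) = -0.875.

ε = -0.875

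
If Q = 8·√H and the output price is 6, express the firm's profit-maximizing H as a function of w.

MP_H = (1/2)·8·H^(-1/2) = 4·H^(-1/2).
Setting P·MP_H = w: 24·H^(-1/2) = w.
Solving for H: H^(-1/2) = w/24, so H = (24/w)^(2).

H(w) = 576/w²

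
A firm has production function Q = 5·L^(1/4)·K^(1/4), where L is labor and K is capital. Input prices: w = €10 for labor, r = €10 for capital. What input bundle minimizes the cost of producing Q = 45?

Cost minimization requires the marginal rate of technical substitution to equal the input-price ratio: MP_L/MP_K = w/r.
Here MP_L/MP_K = (1/4)·(K/L)/(1/4) = (K/L). Setting this equal to 10/10 = 1 gives K = L.
Substituting into Q = 45: 5·L^(1/4)·(L)^(1/4) = 45.
Solving, L = 81 and K = 81.

L* = 81, K* = 81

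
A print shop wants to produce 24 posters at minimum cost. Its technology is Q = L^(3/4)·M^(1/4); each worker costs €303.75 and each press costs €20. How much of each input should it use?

L* = 16, M* = 81

Cost minimization requires the marginal rate of technical substitution to equal the input-price ratio: MP_L/MP_M = w/r.
Here MP_L/MP_M = (3/4)·(M/L)/(1/4) = 3·(M/L). Setting this equal to 303.75/20 = 15.1875 gives M = 5.0625L.
Substituting into Q = 24: L^(3/4)·(5.0625L)^(1/4) = 24.
Solving, L = 16 and M = 81.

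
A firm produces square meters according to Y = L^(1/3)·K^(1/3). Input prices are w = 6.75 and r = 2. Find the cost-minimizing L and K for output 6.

L* = 8, K* = 27

Cost minimization requires the marginal rate of technical substitution to equal the input-price ratio: MP_L/MP_K = w/r.
Here MP_L/MP_K = (1/3)·(K/L)/(1/3) = (K/L). Setting this equal to 6.75/2 = 3.375 gives K = 3.375L.
Substituting into Y = 6: L^(1/3)·(3.375L)^(1/3) = 6.
Solving, L = 8 and K = 27.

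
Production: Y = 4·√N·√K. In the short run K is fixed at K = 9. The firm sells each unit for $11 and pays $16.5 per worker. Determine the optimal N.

N* = 16

With K = 9, MP_N = (1/2)·4·N^(-1/2)·9^(1/2) = 6·N^(-1/2).
Profit maximization for a price taker requires P·MP_N = w: 11·6·N^(-1/2) = 16.5.
So N^(-1/2) = 0.25, which gives N = 16.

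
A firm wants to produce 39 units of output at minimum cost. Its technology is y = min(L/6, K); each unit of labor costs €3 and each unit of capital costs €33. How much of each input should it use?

L* = 234, K* = 39

With a fixed-proportions technology, the cost-minimizing bundle uses no slack in either input: L/6 = K = y.
So L = 6·39 = 234 and K = 39.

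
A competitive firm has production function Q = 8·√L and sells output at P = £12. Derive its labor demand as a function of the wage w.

L(w) = 2304/w²

MP_L = (1/2)·8·L^(-1/2) = 4·L^(-1/2).
Setting P·MP_L = w: 48·L^(-1/2) = w.
Solving for L: L^(-1/2) = w/48, so L = (48/w)^(2).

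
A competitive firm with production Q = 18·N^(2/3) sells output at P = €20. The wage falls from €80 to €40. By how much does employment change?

ΔN = 189

From P·MP_N = w with MP_N = 12·N^(-1/3), the labor demand is N(w) = (240/w)^(3).
At w = 80: N = 27. At w = 40: N = 216.
ΔN = 216 − 27 = 189.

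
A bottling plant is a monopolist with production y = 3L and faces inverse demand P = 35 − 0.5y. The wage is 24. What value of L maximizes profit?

L* = 9

Marginal revenue from the inverse demand is MR = 35 − y.
The marginal product is MP_L = 3.
A monopolist hires until marginal revenue product equals the wage: MR·MP_L = w.
(35 − 3L)·3 = 24, so L = 9.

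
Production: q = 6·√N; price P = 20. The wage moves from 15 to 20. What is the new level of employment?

N* = 9

From P·MP_N = w with MP_N = 3·N^(-1/2), the labor demand is N(w) = (60/w)^(2).
At w = 15: N = 16. At w = 20: N = 9.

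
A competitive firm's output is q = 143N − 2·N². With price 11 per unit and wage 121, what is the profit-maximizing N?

The marginal product of N is MP_N = 143 − 4N.
A price-taking firm hires until the value of the marginal product equals the wage: P·MP_N = w, so 11·(143 − 4N) = 121.
Then 143 − 4N = 11, giving N = 33.

N* = 33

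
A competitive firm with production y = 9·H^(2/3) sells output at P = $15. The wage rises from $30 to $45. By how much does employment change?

From P·MP_H = w with MP_H = 6·H^(-1/3), the labor demand is H(w) = (90/w)^(3).
At w = 30: H = 27. At w = 45: H = 8.
ΔH = 8 − 27 = -19.

ΔH = -19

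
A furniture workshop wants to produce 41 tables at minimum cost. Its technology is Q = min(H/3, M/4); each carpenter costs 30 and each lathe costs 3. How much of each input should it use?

H* = 123, M* = 164

With a fixed-proportions technology, the cost-minimizing bundle uses no slack in either input: H/3 = M/4 = Q.
So H = 3·41 = 123 and M = 4·41 = 164.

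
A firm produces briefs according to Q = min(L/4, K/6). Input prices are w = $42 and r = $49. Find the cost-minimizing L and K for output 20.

L* = 80, K* = 120

With a fixed-proportions technology, the cost-minimizing bundle uses no slack in either input: L/4 = K/6 = Q.
So L = 4·20 = 80 and K = 6·20 = 120.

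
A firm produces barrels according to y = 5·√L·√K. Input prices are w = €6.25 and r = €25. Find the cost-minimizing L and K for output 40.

Cost minimization requires the marginal rate of technical substitution to equal the input-price ratio: MP_L/MP_K = w/r.
Here MP_L/MP_K = (1/2)·(K/L)/(1/2) = (K/L). Setting this equal to 6.25/25 = 0.25 gives K = 0.25L.
Substituting into y = 40: 5·L^(1/2)·(0.25L)^(1/2) = 40.
Solving, L = 16 and K = 4.

L* = 16, K* = 4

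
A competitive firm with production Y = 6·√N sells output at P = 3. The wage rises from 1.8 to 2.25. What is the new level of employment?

N* = 16

From P·MP_N = w with MP_N = 3·N^(-1/2), the labor demand is N(w) = (9/w)^(2).
At w = 1.8: N = 25. At w = 2.25: N = 16.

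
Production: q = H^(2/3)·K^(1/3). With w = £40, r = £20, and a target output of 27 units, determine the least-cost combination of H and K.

Cost minimization requires the marginal rate of technical substitution to equal the input-price ratio: MP_H/MP_K = w/r.
Here MP_H/MP_K = (2/3)·(K/H)/(1/3) = 2·(K/H). Setting this equal to 40/20 = 2 gives K = H.
Substituting into q = 27: H^(2/3)·(H)^(1/3) = 27.
Solving, H = 27 and K = 27.

H* = 27, K* = 27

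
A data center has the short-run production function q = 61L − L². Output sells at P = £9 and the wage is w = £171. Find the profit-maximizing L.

L* = 21

The marginal product of L is MP_L = 61 − 2L.
A price-taking firm hires until the value of the marginal product equals the wage: P·MP_L = w, so 9·(61 − 2L) = 171.
Then 61 − 2L = 19, giving L = 21.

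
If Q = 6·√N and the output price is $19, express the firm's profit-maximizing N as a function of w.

MP_N = (1/2)·6·N^(-1/2) = 3·N^(-1/2).
Setting P·MP_N = w: 57·N^(-1/2) = w.
Solving for N: N^(-1/2) = w/57, so N = (57/w)^(2).

N(w) = 3249/w²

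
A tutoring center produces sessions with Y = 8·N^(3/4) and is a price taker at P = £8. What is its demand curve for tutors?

N(w) = 5308416/w^(4)

MP_N = (3/4)·8·N^(-1/4) = 6·N^(-1/4).
Setting P·MP_N = w: 48·N^(-1/4) = w.
Solving for N: N^(-1/4) = w/48, so N = (48/w)^(4).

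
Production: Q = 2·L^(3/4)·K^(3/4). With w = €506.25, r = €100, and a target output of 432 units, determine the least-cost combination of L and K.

Cost minimization requires the marginal rate of technical substitution to equal the input-price ratio: MP_L/MP_K = w/r.
Here MP_L/MP_K = (3/4)·(K/L)/(3/4) = (K/L). Setting this equal to 506.25/100 = 5.0625 gives K = 5.0625L.
Substituting into Q = 432: 2·L^(3/4)·(5.0625L)^(3/4) = 432.
Solving, L = 16 and K = 81.

L* = 16, K* = 81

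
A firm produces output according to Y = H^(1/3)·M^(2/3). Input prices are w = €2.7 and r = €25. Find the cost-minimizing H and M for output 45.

Cost minimization requires the marginal rate of technical substitution to equal the input-price ratio: MP_H/MP_M = w/r.
Here MP_H/MP_M = (1/3)·(M/H)/(2/3) = 0.5·(M/H). Setting this equal to 2.7/25 = 0.108 gives M = 0.216H.
Substituting into Y = 45: H^(1/3)·(0.216H)^(2/3) = 45.
Solving, H = 125 and M = 27.

H* = 125, M* = 27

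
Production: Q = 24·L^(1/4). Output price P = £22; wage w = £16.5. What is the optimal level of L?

MP_L = (1/4)·24·L^(-3/4) = 6·L^(-3/4).
Profit maximization for a price taker requires P·MP_L = w: 22·6·L^(-3/4) = 16.5.
So L^(-3/4) = 0.125, which gives L = 16.

L* = 16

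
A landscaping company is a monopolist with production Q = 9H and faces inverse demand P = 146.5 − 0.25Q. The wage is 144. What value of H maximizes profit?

Marginal revenue from the inverse demand is MR = 146.5 − 0.5Q.
The marginal product is MP_H = 9.
A monopolist hires until marginal revenue product equals the wage: MR·MP_H = w.
(146.5 − 4.5H)·9 = 144, so H = 29.

H* = 29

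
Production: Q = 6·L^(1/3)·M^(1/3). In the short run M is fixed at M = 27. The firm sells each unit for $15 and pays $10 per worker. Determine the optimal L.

With M = 27, MP_L = (1/3)·6·L^(-2/3)·27^(1/3) = 6·L^(-2/3).
Profit maximization for a price taker requires P·MP_L = w: 15·6·L^(-2/3) = 10.
So L^(-2/3) = 1/9, which gives L = 27.

L* = 27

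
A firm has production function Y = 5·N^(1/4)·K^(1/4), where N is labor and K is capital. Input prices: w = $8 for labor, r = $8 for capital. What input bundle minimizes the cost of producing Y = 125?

Cost minimization requires the marginal rate of technical substitution to equal the input-price ratio: MP_N/MP_K = w/r.
Here MP_N/MP_K = (1/4)·(K/N)/(1/4) = (K/N). Setting this equal to 8/8 = 1 gives K = N.
Substituting into Y = 125: 5·N^(1/4)·(N)^(1/4) = 125.
Solving, N = 625 and K = 625.

N* = 625, K* = 625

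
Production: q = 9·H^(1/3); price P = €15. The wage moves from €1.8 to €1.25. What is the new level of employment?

H* = 216

From P·MP_H = w with MP_H = 3·H^(-2/3), the labor demand is H(w) = (45/w)^(3/2).
At w = 1.8: H = 125. At w = 1.25: H = 216.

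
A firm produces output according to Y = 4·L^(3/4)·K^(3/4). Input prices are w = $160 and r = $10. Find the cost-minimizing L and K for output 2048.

L* = 16, K* = 256

Cost minimization requires the marginal rate of technical substitution to equal the input-price ratio: MP_L/MP_K = w/r.
Here MP_L/MP_K = (3/4)·(K/L)/(3/4) = (K/L). Setting this equal to 160/10 = 16 gives K = 16L.
Substituting into Y = 2048: 4·L^(3/4)·(16L)^(3/4) = 2048.
Solving, L = 16 and K = 256.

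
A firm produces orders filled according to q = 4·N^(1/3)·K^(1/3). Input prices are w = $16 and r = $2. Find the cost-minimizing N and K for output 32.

Cost minimization requires the marginal rate of technical substitution to equal the input-price ratio: MP_N/MP_K = w/r.
Here MP_N/MP_K = (1/3)·(K/N)/(1/3) = (K/N). Setting this equal to 16/2 = 8 gives K = 8N.
Substituting into q = 32: 4·N^(1/3)·(8N)^(1/3) = 32.
Solving, N = 8 and K = 64.

N* = 8, K* = 64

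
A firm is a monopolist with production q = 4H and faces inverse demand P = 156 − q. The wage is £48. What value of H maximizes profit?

H* = 18

Marginal revenue from the inverse demand is MR = 156 − 2q.
The marginal product is MP_H = 4.
A monopolist hires until marginal revenue product equals the wage: MR·MP_H = w.
(156 − 8H)·4 = 48, so H = 18.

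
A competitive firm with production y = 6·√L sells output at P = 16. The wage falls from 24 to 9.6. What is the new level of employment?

L* = 25

From P·MP_L = w with MP_L = 3·L^(-1/2), the labor demand is L(w) = (48/w)^(2).
At w = 24: L = 4. At w = 9.6: L = 25.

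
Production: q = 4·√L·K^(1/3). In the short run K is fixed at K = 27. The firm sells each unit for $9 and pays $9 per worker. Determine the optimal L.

With K = 27, MP_L = (1/2)·4·L^(-1/2)·27^(1/3) = 6·L^(-1/2).
Profit maximization for a price taker requires P·MP_L = w: 9·6·L^(-1/2) = 9.
So L^(-1/2) = 1/6, which gives L = 36.

L* = 36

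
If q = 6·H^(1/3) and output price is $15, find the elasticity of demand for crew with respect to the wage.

MP_H = (1/3)·6·H^(-2/3), so P·MP_H = w gives 30·H^(-2/3) = w.
Solving, H(w) = (30/w)^(3/2). This is a constant-elasticity form: H ∝ w^(−3/2), so ε = −3/2.

ε = -1.5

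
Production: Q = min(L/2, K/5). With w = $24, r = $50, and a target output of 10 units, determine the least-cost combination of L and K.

With a fixed-proportions technology, the cost-minimizing bundle uses no slack in either input: L/2 = K/5 = Q.
So L = 2·10 = 20 and K = 5·10 = 50.

L* = 20, K* = 50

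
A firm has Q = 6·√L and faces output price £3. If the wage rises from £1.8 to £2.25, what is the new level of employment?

L* = 16

From P·MP_L = w with MP_L = 3·L^(-1/2), the labor demand is L(w) = (9/w)^(2).
At w = 1.8: L = 25. At w = 2.25: L = 16.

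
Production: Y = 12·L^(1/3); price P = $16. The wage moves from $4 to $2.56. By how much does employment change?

From P·MP_L = w with MP_L = 4·L^(-2/3), the labor demand is L(w) = (64/w)^(3/2).
At w = 4: L = 64. At w = 2.56: L = 125.
ΔL = 125 − 64 = 61.

ΔL = 61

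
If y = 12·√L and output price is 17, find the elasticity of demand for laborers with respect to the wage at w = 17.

ε = -2

MP_L = (1/2)·12·L^(-1/2), so P·MP_L = w gives 102·L^(-1/2) = w.
Solving, L(w) = (102/w)^(2). This is a constant-elasticity form: L ∝ w^(−2), so ε = −2.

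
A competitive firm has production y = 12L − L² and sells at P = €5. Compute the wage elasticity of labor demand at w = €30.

ε = -1

From P·MP_L = w with MP_L = 12 − 2L, labor demand is L(w) = (12 − w/5)/2.
dL/dw = −1/(10) = -0.1.
At w = 30, L = 3, so ε = (dL/dw)·(w/L) = (-0.1)·(30/3) = -1.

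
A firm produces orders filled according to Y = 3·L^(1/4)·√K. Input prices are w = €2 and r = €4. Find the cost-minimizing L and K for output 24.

Cost minimization requires the marginal rate of technical substitution to equal the input-price ratio: MP_L/MP_K = w/r.
Here MP_L/MP_K = (1/4)·(K/L)/(1/2) = 0.5·(K/L). Setting this equal to 2/4 = 0.5 gives K = L.
Substituting into Y = 24: 3·L^(1/4)·(L)^(1/2) = 24.
Solving, L = 16 and K = 16.

L* = 16, K* = 16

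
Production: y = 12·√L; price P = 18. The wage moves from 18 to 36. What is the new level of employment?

From P·MP_L = w with MP_L = 6·L^(-1/2), the labor demand is L(w) = (108/w)^(2).
At w = 18: L = 36. At w = 36: L = 9.

L* = 9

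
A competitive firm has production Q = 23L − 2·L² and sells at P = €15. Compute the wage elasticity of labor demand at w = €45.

From P·MP_L = w with MP_L = 23 − 4L, labor demand is L(w) = (23 − w/15)/4.
dL/dw = −1/(60) = -1/60.
At w = 45, L = 5, so ε = (dL/dw)·(w/L) = (-1/60)·(45/5) = -0.15.

ε = -0.15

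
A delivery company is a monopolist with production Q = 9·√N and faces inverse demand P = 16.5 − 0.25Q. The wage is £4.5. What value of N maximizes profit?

N* = 9

Marginal revenue from the inverse demand is MR = 16.5 − 0.5Q.
The marginal product is MP_N = 4.5·N^(-1/2).
A monopolist hires until marginal revenue product equals the wage: MR·MP_N = w.
At N, Q = 9·√N. Substituting and solving: (16.5 − 4.5·√N)·4.5·N^(-1/2) = 4.5 gives N = 9.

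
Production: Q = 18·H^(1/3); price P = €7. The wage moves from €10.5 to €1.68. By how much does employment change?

From P·MP_H = w with MP_H = 6·H^(-2/3), the labor demand is H(w) = (42/w)^(3/2).
At w = 10.5: H = 8. At w = 1.68: H = 125.
ΔH = 125 − 8 = 117.

ΔH = 117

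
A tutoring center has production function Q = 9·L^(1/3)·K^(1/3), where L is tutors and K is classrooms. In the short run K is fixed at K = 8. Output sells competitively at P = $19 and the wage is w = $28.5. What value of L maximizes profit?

With K = 8, MP_L = (1/3)·9·L^(-2/3)·8^(1/3) = 6·L^(-2/3).
Profit maximization for a price taker requires P·MP_L = w: 19·6·L^(-2/3) = 28.5.
So L^(-2/3) = 0.25, which gives L = 8.

L* = 8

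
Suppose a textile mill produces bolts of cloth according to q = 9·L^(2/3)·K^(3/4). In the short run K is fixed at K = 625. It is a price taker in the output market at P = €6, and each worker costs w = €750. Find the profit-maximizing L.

L* = 216

With K = 625, MP_L = (2/3)·9·L^(-1/3)·625^(3/4) = 750·L^(-1/3).
Profit maximization for a price taker requires P·MP_L = w: 6·750·L^(-1/3) = 750.
So L^(-1/3) = 1/6, which gives L = 216.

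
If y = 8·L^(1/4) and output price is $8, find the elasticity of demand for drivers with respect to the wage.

ε = -4/3

MP_L = (1/4)·8·L^(-3/4), so P·MP_L = w gives 16·L^(-3/4) = w.
Solving, L(w) = (16/w)^(4/3). This is a constant-elasticity form: L ∝ w^(−4/3), so ε = −4/3.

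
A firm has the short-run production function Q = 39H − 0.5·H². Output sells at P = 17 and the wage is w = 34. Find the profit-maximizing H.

H* = 37

The marginal product of H is MP_H = 39 − H.
A price-taking firm hires until the value of the marginal product equals the wage: P·MP_H = w, so 17·(39 − H) = 34.
Then 39 − H = 2, giving H = 37.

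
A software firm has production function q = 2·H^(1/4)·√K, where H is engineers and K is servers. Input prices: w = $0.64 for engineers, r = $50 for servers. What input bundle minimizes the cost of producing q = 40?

Cost minimization requires the marginal rate of technical substitution to equal the input-price ratio: MP_H/MP_K = w/r.
Here MP_H/MP_K = (1/4)·(K/H)/(1/2) = 0.5·(K/H). Setting this equal to 0.64/50 = 0.0128 gives K = 0.0256H.
Substituting into q = 40: 2·H^(1/4)·(0.0256H)^(1/2) = 40.
Solving, H = 625 and K = 16.

H* = 625, K* = 16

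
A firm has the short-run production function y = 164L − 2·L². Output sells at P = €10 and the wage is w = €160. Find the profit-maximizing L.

The marginal product of L is MP_L = 164 − 4L.
A price-taking firm hires until the value of the marginal product equals the wage: P·MP_L = w, so 10·(164 − 4L) = 160.
Then 164 − 4L = 16, giving L = 37.

L* = 37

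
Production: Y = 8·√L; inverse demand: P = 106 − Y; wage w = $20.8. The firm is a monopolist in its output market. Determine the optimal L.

Marginal revenue from the inverse demand is MR = 106 − 2Y.
The marginal product is MP_L = 4·L^(-1/2).
A monopolist hires until marginal revenue product equals the wage: MR·MP_L = w.
At L, Y = 8·√L. Substituting and solving: (106 − 16·√L)·4·L^(-1/2) = 20.8 gives L = 25.

L* = 25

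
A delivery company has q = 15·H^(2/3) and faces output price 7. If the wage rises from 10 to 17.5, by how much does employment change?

ΔH = -279

From P·MP_H = w with MP_H = 10·H^(-1/3), the labor demand is H(w) = (70/w)^(3).
At w = 10: H = 343. At w = 17.5: H = 64.
ΔH = 64 − 343 = -279.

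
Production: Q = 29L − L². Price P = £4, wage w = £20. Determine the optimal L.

L* = 12

The marginal product of L is MP_L = 29 − 2L.
A price-taking firm hires until the value of the marginal product equals the wage: P·MP_L = w, so 4·(29 − 2L) = 20.
Then 29 − 2L = 5, giving L = 12.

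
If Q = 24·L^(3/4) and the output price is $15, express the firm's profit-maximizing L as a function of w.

L(w) = (270/w)^(4)

MP_L = (3/4)·24·L^(-1/4) = 18·L^(-1/4).
Setting P·MP_L = w: 270·L^(-1/4) = w.
Solving for L: L^(-1/4) = w/270, so L = (270/w)^(4).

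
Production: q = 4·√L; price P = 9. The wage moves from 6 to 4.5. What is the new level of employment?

From P·MP_L = w with MP_L = 2·L^(-1/2), the labor demand is L(w) = (18/w)^(2).
At w = 6: L = 9. At w = 4.5: L = 16.

L* = 16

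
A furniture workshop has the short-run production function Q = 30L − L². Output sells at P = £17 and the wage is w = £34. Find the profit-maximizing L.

The marginal product of L is MP_L = 30 − 2L.
A price-taking firm hires until the value of the marginal product equals the wage: P·MP_L = w, so 17·(30 − 2L) = 34.
Then 30 − 2L = 2, giving L = 14.

L* = 14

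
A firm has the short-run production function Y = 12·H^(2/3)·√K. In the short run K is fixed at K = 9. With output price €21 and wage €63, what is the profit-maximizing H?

H* = 512

With K = 9, MP_H = (2/3)·12·H^(-1/3)·9^(1/2) = 24·H^(-1/3).
Profit maximization for a price taker requires P·MP_H = w: 21·24·H^(-1/3) = 63.
So H^(-1/3) = 0.125, which gives H = 512.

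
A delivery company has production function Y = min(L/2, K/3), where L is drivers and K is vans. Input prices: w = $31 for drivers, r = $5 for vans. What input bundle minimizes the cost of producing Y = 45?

With a fixed-proportions technology, the cost-minimizing bundle uses no slack in either input: L/2 = K/3 = Y.
So L = 2·45 = 90 and K = 3·45 = 135.

L* = 90, K* = 135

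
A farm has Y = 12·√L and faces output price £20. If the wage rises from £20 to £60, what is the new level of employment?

From P·MP_L = w with MP_L = 6·L^(-1/2), the labor demand is L(w) = (120/w)^(2).
At w = 20: L = 36. At w = 60: L = 4.

L* = 4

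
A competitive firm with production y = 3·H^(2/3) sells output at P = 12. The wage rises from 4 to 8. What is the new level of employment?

From P·MP_H = w with MP_H = 2·H^(-1/3), the labor demand is H(w) = (24/w)^(3).
At w = 4: H = 216. At w = 8: H = 27.

H* = 27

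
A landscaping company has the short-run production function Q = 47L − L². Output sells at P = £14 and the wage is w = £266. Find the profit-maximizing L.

The marginal product of L is MP_L = 47 − 2L.
A price-taking firm hires until the value of the marginal product equals the wage: P·MP_L = w, so 14·(47 − 2L) = 266.
Then 47 − 2L = 19, giving L = 14.

L* = 14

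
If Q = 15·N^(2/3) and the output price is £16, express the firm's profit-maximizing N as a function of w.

N(w) = 4096000/w³

MP_N = (2/3)·15·N^(-1/3) = 10·N^(-1/3).
Setting P·MP_N = w: 160·N^(-1/3) = w.
Solving for N: N^(-1/3) = w/160, so N = (160/w)^(3).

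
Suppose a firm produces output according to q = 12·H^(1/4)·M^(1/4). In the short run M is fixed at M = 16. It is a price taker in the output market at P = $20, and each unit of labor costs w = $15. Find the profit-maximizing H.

With M = 16, MP_H = (1/4)·12·H^(-3/4)·16^(1/4) = 6·H^(-3/4).
Profit maximization for a price taker requires P·MP_H = w: 20·6·H^(-3/4) = 15.
So H^(-3/4) = 0.125, which gives H = 16.

H* = 16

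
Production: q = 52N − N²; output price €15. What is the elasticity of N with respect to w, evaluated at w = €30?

From P·MP_N = w with MP_N = 52 − 2N, labor demand is N(w) = (52 − w/15)/2.
dN/dw = −1/(30) = -1/30.
At w = 30, N = 25, so ε = (dN/dw)·(w/N) = (-1/30)·(30/25) = -0.04.

ε = -0.04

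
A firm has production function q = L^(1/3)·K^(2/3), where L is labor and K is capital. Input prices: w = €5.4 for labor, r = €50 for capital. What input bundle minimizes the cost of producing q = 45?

Cost minimization requires the marginal rate of technical substitution to equal the input-price ratio: MP_L/MP_K = w/r.
Here MP_L/MP_K = (1/3)·(K/L)/(2/3) = 0.5·(K/L). Setting this equal to 5.4/50 = 0.108 gives K = 0.216L.
Substituting into q = 45: L^(1/3)·(0.216L)^(2/3) = 45.
Solving, L = 125 and K = 27.

L* = 125, K* = 27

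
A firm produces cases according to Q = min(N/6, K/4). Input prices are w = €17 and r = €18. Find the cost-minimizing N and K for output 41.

N* = 246, K* = 164

With a fixed-proportions technology, the cost-minimizing bundle uses no slack in either input: N/6 = K/4 = Q.
So N = 6·41 = 246 and K = 4·41 = 164.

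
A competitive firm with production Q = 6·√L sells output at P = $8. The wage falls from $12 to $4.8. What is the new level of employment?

From P·MP_L = w with MP_L = 3·L^(-1/2), the labor demand is L(w) = (24/w)^(2).
At w = 12: L = 4. At w = 4.8: L = 25.

L* = 25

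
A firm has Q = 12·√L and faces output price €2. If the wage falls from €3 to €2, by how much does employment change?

ΔL = 20

From P·MP_L = w with MP_L = 6·L^(-1/2), the labor demand is L(w) = (12/w)^(2).
At w = 3: L = 16. At w = 2: L = 36.
ΔL = 36 − 16 = 20.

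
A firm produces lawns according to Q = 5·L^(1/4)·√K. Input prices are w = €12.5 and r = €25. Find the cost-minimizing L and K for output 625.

L* = 625, K* = 625

Cost minimization requires the marginal rate of technical substitution to equal the input-price ratio: MP_L/MP_K = w/r.
Here MP_L/MP_K = (1/4)·(K/L)/(1/2) = 0.5·(K/L). Setting this equal to 12.5/25 = 0.5 gives K = L.
Substituting into Q = 625: 5·L^(1/4)·(L)^(1/2) = 625.
Solving, L = 625 and K = 625.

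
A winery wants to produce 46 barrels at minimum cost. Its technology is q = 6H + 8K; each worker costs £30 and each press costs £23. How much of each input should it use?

The inputs are perfect substitutes, so the firm uses whichever has the lower cost per unit of output.
Cost per unit of output via H is w/6 = 5; via K it is r/8 = 2.875. K is cheaper.
Producing q = 46 with K alone: H = 0, K = 5.75.

H* = 0, K* = 5.75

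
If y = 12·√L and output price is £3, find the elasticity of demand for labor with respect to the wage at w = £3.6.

MP_L = (1/2)·12·L^(-1/2), so P·MP_L = w gives 18·L^(-1/2) = w.
Solving, L(w) = (18/w)^(2). This is a constant-elasticity form: L ∝ w^(−2), so ε = −2.

ε = -2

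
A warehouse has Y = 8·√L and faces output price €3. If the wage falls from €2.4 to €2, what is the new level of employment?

From P·MP_L = w with MP_L = 4·L^(-1/2), the labor demand is L(w) = (12/w)^(2).
At w = 2.4: L = 25. At w = 2: L = 36.

L* = 36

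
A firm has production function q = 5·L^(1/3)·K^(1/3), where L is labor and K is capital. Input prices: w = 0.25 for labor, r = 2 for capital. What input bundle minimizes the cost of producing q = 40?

Cost minimization requires the marginal rate of technical substitution to equal the input-price ratio: MP_L/MP_K = w/r.
Here MP_L/MP_K = (1/3)·(K/L)/(1/3) = (K/L). Setting this equal to 0.25/2 = 0.125 gives K = 0.125L.
Substituting into q = 40: 5·L^(1/3)·(0.125L)^(1/3) = 40.
Solving, L = 64 and K = 8.

L* = 64, K* = 8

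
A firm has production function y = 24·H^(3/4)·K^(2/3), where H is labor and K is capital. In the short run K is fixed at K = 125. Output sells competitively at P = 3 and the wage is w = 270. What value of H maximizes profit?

With K = 125, MP_H = (3/4)·24·H^(-1/4)·125^(2/3) = 450·H^(-1/4).
Profit maximization for a price taker requires P·MP_H = w: 3·450·H^(-1/4) = 270.
So H^(-1/4) = 0.2, which gives H = 625.

H* = 625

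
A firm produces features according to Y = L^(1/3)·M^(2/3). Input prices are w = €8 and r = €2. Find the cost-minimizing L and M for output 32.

Cost minimization requires the marginal rate of technical substitution to equal the input-price ratio: MP_L/MP_M = w/r.
Here MP_L/MP_M = (1/3)·(M/L)/(2/3) = 0.5·(M/L). Setting this equal to 8/2 = 4 gives M = 8L.
Substituting into Y = 32: L^(1/3)·(8L)^(2/3) = 32.
Solving, L = 8 and M = 64.

L* = 8, M* = 64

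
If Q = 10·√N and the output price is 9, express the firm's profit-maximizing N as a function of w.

N(w) = 2025/w²

MP_N = (1/2)·10·N^(-1/2) = 5·N^(-1/2).
Setting P·MP_N = w: 45·N^(-1/2) = w.
Solving for N: N^(-1/2) = w/45, so N = (45/w)^(2).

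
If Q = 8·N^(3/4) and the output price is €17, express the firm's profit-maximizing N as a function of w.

MP_N = (3/4)·8·N^(-1/4) = 6·N^(-1/4).
Setting P·MP_N = w: 102·N^(-1/4) = w.
Solving for N: N^(-1/4) = w/102, so N = (102/w)^(4).

N(w) = (102/w)^(4)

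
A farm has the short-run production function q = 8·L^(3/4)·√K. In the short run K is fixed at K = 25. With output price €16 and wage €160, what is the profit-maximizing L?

With K = 25, MP_L = (3/4)·8·L^(-1/4)·25^(1/2) = 30·L^(-1/4).
Profit maximization for a price taker requires P·MP_L = w: 16·30·L^(-1/4) = 160.
So L^(-1/4) = 1/3, which gives L = 81.

L* = 81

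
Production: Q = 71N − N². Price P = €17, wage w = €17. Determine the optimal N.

N* = 35

The marginal product of N is MP_N = 71 − 2N.
A price-taking firm hires until the value of the marginal product equals the wage: P·MP_N = w, so 17·(71 − 2N) = 17.
Then 71 − 2N = 1, giving N = 35.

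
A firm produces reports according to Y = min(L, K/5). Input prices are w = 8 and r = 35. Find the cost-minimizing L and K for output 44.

L* = 44, K* = 220

With a fixed-proportions technology, the cost-minimizing bundle uses no slack in either input: L = K/5 = Y.
So L = 44 and K = 5·44 = 220.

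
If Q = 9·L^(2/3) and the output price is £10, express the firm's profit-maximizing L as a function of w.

MP_L = (2/3)·9·L^(-1/3) = 6·L^(-1/3).
Setting P·MP_L = w: 60·L^(-1/3) = w.
Solving for L: L^(-1/3) = w/60, so L = (60/w)^(3).

L(w) = 216000/w³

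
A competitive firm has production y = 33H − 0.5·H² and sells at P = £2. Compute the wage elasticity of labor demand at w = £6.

ε = -0.1

From P·MP_H = w with MP_H = 33 − H, labor demand is H(w) = 33 − w/2.
dH/dw = −1/(2) = -0.5.
At w = 6, H = 30, so ε = (dH/dw)·(w/H) = (-0.5)·(6/30) = -0.1.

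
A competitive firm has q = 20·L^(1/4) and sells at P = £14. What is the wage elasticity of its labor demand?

MP_L = (1/4)·20·L^(-3/4), so P·MP_L = w gives 70·L^(-3/4) = w.
Solving, L(w) = (70/w)^(4/3). This is a constant-elasticity form: L ∝ w^(−4/3), so ε = −4/3.

ε = -4/3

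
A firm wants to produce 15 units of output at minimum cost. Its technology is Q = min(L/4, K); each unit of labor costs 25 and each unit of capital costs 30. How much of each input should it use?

With a fixed-proportions technology, the cost-minimizing bundle uses no slack in either input: L/4 = K = Q.
So L = 4·15 = 60 and K = 15.

L* = 60, K* = 15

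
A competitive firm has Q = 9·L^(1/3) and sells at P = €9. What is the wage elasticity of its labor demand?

ε = -1.5

MP_L = (1/3)·9·L^(-2/3), so P·MP_L = w gives 27·L^(-2/3) = w.
Solving, L(w) = (27/w)^(3/2). This is a constant-elasticity form: L ∝ w^(−3/2), so ε = −3/2.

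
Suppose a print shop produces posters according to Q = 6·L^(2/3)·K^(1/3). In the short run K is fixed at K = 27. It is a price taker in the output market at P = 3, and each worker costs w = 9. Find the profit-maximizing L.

With K = 27, MP_L = (2/3)·6·L^(-1/3)·27^(1/3) = 12·L^(-1/3).
Profit maximization for a price taker requires P·MP_L = w: 3·12·L^(-1/3) = 9.
So L^(-1/3) = 0.25, which gives L = 64.

L* = 64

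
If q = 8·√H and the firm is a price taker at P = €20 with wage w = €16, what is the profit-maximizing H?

MP_H = (1/2)·8·H^(-1/2) = 4·H^(-1/2).
Profit maximization for a price taker requires P·MP_H = w: 20·4·H^(-1/2) = 16.
So H^(-1/2) = 0.2, which gives H = 25.

H* = 25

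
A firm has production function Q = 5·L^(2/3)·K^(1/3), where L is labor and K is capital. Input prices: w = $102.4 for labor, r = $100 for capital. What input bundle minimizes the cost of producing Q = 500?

L* = 125, K* = 64

Cost minimization requires the marginal rate of technical substitution to equal the input-price ratio: MP_L/MP_K = w/r.
Here MP_L/MP_K = (2/3)·(K/L)/(1/3) = 2·(K/L). Setting this equal to 102.4/100 = 1.024 gives K = 0.512L.
Substituting into Q = 500: 5·L^(2/3)·(0.512L)^(1/3) = 500.
Solving, L = 125 and K = 64.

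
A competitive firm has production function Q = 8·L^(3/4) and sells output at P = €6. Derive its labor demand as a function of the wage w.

L(w) = 1679616/w^(4)

MP_L = (3/4)·8·L^(-1/4) = 6·L^(-1/4).
Setting P·MP_L = w: 36·L^(-1/4) = w.
Solving for L: L^(-1/4) = w/36, so L = (36/w)^(4).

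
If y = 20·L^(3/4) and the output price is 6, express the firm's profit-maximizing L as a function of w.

L(w) = (90/w)^(4)

MP_L = (3/4)·20·L^(-1/4) = 15·L^(-1/4).
Setting P·MP_L = w: 90·L^(-1/4) = w.
Solving for L: L^(-1/4) = w/90, so L = (90/w)^(4).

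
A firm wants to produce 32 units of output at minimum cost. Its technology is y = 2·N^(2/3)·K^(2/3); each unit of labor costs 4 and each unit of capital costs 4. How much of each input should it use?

N* = 8, K* = 8

Cost minimization requires the marginal rate of technical substitution to equal the input-price ratio: MP_N/MP_K = w/r.
Here MP_N/MP_K = (2/3)·(K/N)/(2/3) = (K/N). Setting this equal to 4/4 = 1 gives K = N.
Substituting into y = 32: 2·N^(2/3)·(N)^(2/3) = 32.
Solving, N = 8 and K = 8.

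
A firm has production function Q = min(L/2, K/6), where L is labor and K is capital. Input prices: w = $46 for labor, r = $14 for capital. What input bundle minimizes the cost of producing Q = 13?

L* = 26, K* = 78

With a fixed-proportions technology, the cost-minimizing bundle uses no slack in either input: L/2 = K/6 = Q.
So L = 2·13 = 26 and K = 6·13 = 78.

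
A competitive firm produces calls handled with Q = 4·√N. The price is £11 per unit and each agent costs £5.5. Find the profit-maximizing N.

N* = 16

MP_N = (1/2)·4·N^(-1/2) = 2·N^(-1/2).
Profit maximization for a price taker requires P·MP_N = w: 11·2·N^(-1/2) = 5.5.
So N^(-1/2) = 0.25, which gives N = 16.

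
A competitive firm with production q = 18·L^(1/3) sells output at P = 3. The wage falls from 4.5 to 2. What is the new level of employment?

From P·MP_L = w with MP_L = 6·L^(-2/3), the labor demand is L(w) = (18/w)^(3/2).
At w = 4.5: L = 8. At w = 2: L = 27.

L* = 27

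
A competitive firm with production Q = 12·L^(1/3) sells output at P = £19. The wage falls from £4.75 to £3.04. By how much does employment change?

From P·MP_L = w with MP_L = 4·L^(-2/3), the labor demand is L(w) = (76/w)^(3/2).
At w = 4.75: L = 64. At w = 3.04: L = 125.
ΔL = 125 − 64 = 61.

ΔL = 61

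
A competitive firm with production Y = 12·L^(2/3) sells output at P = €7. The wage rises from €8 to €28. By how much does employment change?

From P·MP_L = w with MP_L = 8·L^(-1/3), the labor demand is L(w) = (56/w)^(3).
At w = 8: L = 343. At w = 28: L = 8.
ΔL = 8 − 343 = -335.

ΔL = -335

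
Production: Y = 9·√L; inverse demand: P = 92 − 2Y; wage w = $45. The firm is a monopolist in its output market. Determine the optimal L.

Marginal revenue from the inverse demand is MR = 92 − 4Y.
The marginal product is MP_L = 4.5·L^(-1/2).
A monopolist hires until marginal revenue product equals the wage: MR·MP_L = w.
At L, Y = 9·√L. Substituting and solving: (92 − 36·√L)·4.5·L^(-1/2) = 45 gives L = 4.

L* = 4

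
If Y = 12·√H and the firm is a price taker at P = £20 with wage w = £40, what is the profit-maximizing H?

MP_H = (1/2)·12·H^(-1/2) = 6·H^(-1/2).
Profit maximization for a price taker requires P·MP_H = w: 20·6·H^(-1/2) = 40.
So H^(-1/2) = 1/3, which gives H = 9.

H* = 9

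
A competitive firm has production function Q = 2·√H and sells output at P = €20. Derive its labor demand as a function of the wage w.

H(w) = 400/w²

MP_H = (1/2)·2·H^(-1/2) = H^(-1/2).
Setting P·MP_H = w: 20·H^(-1/2) = w.
Solving for H: H^(-1/2) = w/20, so H = (20/w)^(2).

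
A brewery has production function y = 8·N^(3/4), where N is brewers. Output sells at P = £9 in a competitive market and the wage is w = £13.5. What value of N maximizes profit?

MP_N = (3/4)·8·N^(-1/4) = 6·N^(-1/4).
Profit maximization for a price taker requires P·MP_N = w: 9·6·N^(-1/4) = 13.5.
So N^(-1/4) = 0.25, which gives N = 256.

N* = 256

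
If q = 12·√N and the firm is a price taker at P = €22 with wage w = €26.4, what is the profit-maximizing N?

MP_N = (1/2)·12·N^(-1/2) = 6·N^(-1/2).
Profit maximization for a price taker requires P·MP_N = w: 22·6·N^(-1/2) = 26.4.
So N^(-1/2) = 0.2, which gives N = 25.

N* = 25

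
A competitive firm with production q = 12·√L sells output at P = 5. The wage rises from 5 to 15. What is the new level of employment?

From P·MP_L = w with MP_L = 6·L^(-1/2), the labor demand is L(w) = (30/w)^(2).
At w = 5: L = 36. At w = 15: L = 4.

L* = 4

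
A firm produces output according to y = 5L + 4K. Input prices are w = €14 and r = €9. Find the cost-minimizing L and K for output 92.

L* = 0, K* = 23

The inputs are perfect substitutes, so the firm uses whichever has the lower cost per unit of output.
Cost per unit of output via L is w/5 = 2.8; via K it is r/4 = 2.25. K is cheaper.
Producing y = 92 with K alone: L = 0, K = 23.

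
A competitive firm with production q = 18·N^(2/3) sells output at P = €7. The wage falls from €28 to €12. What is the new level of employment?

From P·MP_N = w with MP_N = 12·N^(-1/3), the labor demand is N(w) = (84/w)^(3).
At w = 28: N = 27. At w = 12: N = 343.

N* = 343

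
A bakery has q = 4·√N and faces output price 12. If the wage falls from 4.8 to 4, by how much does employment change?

ΔN = 11

From P·MP_N = w with MP_N = 2·N^(-1/2), the labor demand is N(w) = (24/w)^(2).
At w = 4.8: N = 25. At w = 4: N = 36.
ΔN = 36 − 25 = 11.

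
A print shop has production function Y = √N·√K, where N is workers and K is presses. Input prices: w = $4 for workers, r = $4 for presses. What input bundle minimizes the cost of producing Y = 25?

N* = 25, K* = 25

Cost minimization requires the marginal rate of technical substitution to equal the input-price ratio: MP_N/MP_K = w/r.
Here MP_N/MP_K = (1/2)·(K/N)/(1/2) = (K/N). Setting this equal to 4/4 = 1 gives K = N.
Substituting into Y = 25: N^(1/2)·(N)^(1/2) = 25.
Solving, N = 25 and K = 25.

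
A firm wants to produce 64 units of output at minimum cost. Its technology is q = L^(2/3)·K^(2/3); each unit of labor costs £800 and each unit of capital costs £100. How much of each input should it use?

L* = 8, K* = 64

Cost minimization requires the marginal rate of technical substitution to equal the input-price ratio: MP_L/MP_K = w/r.
Here MP_L/MP_K = (2/3)·(K/L)/(2/3) = (K/L). Setting this equal to 800/100 = 8 gives K = 8L.
Substituting into q = 64: L^(2/3)·(8L)^(2/3) = 64.
Solving, L = 8 and K = 64.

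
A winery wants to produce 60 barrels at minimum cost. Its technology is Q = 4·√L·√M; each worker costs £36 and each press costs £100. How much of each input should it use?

Cost minimization requires the marginal rate of technical substitution to equal the input-price ratio: MP_L/MP_M = w/r.
Here MP_L/MP_M = (1/2)·(M/L)/(1/2) = (M/L). Setting this equal to 36/100 = 0.36 gives M = 0.36L.
Substituting into Q = 60: 4·L^(1/2)·(0.36L)^(1/2) = 60.
Solving, L = 25 and M = 9.

L* = 25, M* = 9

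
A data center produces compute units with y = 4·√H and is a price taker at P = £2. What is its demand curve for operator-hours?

MP_H = (1/2)·4·H^(-1/2) = 2·H^(-1/2).
Setting P·MP_H = w: 4·H^(-1/2) = w.
Solving for H: H^(-1/2) = w/4, so H = (4/w)^(2).

H(w) = 16/w²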